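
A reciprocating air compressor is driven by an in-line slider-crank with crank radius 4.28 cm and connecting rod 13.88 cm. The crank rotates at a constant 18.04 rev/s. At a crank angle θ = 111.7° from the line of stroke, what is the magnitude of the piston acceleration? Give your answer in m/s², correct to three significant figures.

ω = 2π·18 = 113.3 rad/s
x(θ) = r cosθ + √(L² − r² sin²θ); with ω constant, a = ω²·d²x/dθ².
d²x/dθ² = −r cosθ − r²(cos2θ)/√u − r⁴ sin²2θ/(4u^{3/2}),  u = L² − r² sin²θ = 0.017684 m².
Substituting r = 0.0428 m, L = 0.1388 m, θ = 111.7°: d²x/dθ² = +0.025665 m.
a = ω²·d²x/dθ² = (113.3)²·(+0.025665) = +329.75 m/s²;  |a| = 329.75 m/s².

330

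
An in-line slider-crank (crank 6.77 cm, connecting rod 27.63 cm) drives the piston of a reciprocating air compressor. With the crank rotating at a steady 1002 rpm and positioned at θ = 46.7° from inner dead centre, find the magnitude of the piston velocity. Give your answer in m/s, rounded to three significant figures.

6.05

ω = 2π·1002/60 = 104.9 rad/s
For an in-line slider-crank, x = r cosθ + √(L² − r² sin²θ), so v = −rω sinθ·[1 + r cosθ/√(L² − r² sin²θ)].
With r = 0.0677 m, L = 0.2763 m, θ = 46.7°: √(L² − r² sin²θ) = 0.27187 m.
v = −0.0677·104.9·0.72777·[1 + 0.0677·0.68582/0.27187] = -6.0528 m/s.
|v| = 6.0528 m/s.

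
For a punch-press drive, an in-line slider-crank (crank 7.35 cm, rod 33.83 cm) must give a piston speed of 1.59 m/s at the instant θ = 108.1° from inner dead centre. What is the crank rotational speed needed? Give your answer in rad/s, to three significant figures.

For an in-line slider-crank, |v_piston| = rω|sinθ|·[1 + r cosθ/√(L² − r² sin²θ)].
With r = 0.0735 m, L = 0.3383 m, θ = 108.1°: the bracketed kinematic factor |dx/dθ| = 0.065043 m.
ω = v/|dx/dθ| = 1.59/0.065043 = 24.445 rad/s.

24.4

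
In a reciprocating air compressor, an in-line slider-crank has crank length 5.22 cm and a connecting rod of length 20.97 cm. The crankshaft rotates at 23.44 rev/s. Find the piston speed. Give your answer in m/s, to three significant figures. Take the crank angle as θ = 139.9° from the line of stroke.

4.00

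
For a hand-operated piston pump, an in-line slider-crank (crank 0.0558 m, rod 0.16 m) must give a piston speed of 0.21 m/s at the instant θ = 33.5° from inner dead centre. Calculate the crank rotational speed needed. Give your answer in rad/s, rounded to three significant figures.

For an in-line slider-crank, |v_piston| = rω|sinθ|·[1 + r cosθ/√(L² − r² sin²θ)].
With r = 0.0558 m, L = 0.16 m, θ = 33.5°: the bracketed kinematic factor |dx/dθ| = 0.039925 m.
ω = v/|dx/dθ| = 0.21/0.039925 = 5.2598 rad/s.

5.26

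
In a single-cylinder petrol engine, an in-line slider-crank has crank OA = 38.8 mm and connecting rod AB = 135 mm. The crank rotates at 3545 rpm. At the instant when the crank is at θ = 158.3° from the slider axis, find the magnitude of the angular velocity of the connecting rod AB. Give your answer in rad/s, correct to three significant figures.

ω = 371.2 rad/s (converted from 3545 rpm).
The rod makes angle φ with the slider axis where L sinφ = r sinθ; differentiating, L cosφ·φ̇ = r ω cosθ.
L cosφ = √(L² − r² sin²θ) = 0.13424 m.
|ω_rod| = r ω |cosθ| / √(L² − r² sin²θ) = 0.0388·371.2·0.92913/0.13424 = 99.698 rad/s.

99.7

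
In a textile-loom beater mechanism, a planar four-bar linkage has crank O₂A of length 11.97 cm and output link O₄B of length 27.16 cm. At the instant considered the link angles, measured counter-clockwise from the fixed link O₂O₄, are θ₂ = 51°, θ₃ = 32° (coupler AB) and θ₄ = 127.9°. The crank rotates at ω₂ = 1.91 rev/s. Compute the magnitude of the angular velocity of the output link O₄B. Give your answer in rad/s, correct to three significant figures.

ω₂ = 12 rad/s (from 1.91 rev/s).
Differentiating the loop-closure r₂e^{iθ₂}+r₃e^{iθ₃}=r₁+r₄e^{iθ₄} gives r₂ω₂e^{iθ₂}+r₃ω₃e^{iθ₃}=r₄ω₄e^{iθ₄}.
Eliminating the other unknown: ω₄ = r₂ω₂ sin(θ₂−θ₃) / [r₄ sin(θ₄−θ₃)].
Numerator sine = +0.32557; denominator sine = +0.99470.
Result = 0.1197·12·(+0.32557) / (0.2716·(+0.99470)) = +1.7311 rad/s; magnitude 1.7311 rad/s.

1.73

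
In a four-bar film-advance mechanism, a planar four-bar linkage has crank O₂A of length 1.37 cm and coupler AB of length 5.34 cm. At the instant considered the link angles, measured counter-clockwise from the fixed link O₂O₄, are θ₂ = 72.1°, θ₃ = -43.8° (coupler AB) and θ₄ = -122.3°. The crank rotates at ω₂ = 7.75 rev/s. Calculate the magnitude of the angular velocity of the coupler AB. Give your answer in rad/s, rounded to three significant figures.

ω₂ = 48.69 rad/s (from 7.75 rev/s).
Differentiating the loop-closure r₂e^{iθ₂}+r₃e^{iθ₃}=r₁+r₄e^{iθ₄} gives r₂ω₂e^{iθ₂}+r₃ω₃e^{iθ₃}=r₄ω₄e^{iθ₄}.
Eliminating the other unknown: ω₃ = r₂ω₂ sin(θ₄−θ₂) / [r₃ sin(θ₃−θ₄)].
Numerator sine = +0.24869; denominator sine = +0.97992.
Result = 0.0137·48.69·(+0.24869) / (0.0534·(+0.97992)) = +3.1705 rad/s; magnitude 3.1705 rad/s.

3.17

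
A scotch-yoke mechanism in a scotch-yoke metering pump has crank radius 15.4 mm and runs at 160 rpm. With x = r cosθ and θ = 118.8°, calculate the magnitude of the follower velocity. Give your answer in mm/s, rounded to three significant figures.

226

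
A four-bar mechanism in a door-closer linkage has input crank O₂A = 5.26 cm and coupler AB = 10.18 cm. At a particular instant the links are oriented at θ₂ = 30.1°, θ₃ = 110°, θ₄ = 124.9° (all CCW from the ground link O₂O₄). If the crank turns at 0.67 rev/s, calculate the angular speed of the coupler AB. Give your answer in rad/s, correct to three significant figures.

8.43

ω₂ = 4.21 rad/s (from 0.67 rev/s).
Differentiating the loop-closure r₂e^{iθ₂}+r₃e^{iθ₃}=r₁+r₄e^{iθ₄} gives r₂ω₂e^{iθ₂}+r₃ω₃e^{iθ₃}=r₄ω₄e^{iθ₄}.
Eliminating the other unknown: ω₃ = r₂ω₂ sin(θ₄−θ₂) / [r₃ sin(θ₃−θ₄)].
Numerator sine = +0.99649; denominator sine = -0.25713.
Result = 0.0526·4.21·(+0.99649) / (0.1018·(-0.25713)) = -8.4296 rad/s; magnitude 8.4296 rad/s.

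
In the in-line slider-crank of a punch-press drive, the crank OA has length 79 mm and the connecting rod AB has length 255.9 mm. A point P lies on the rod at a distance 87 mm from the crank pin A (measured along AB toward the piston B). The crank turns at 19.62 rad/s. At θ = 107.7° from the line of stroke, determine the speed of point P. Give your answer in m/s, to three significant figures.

ω = 19.62 rad/s.  Crank-pin speed |V_A| = rω = 1.55 m/s, perpendicular to OA.
Rod angle: sinφ = −(r/L) sinθ ⇒ φ = -17.104°; ω_rod = −rω cosθ/√(L²−r²sin²θ) = +1.9267 rad/s.
V_P = V_A + ω_rod × AP, with AP = 0.087 m along the rod.
Components: V_Px = −rω sinθ − a·ω_rod·sinφ = -1.4273 m/s;  V_Py = rω cosθ + a·ω_rod·cosφ = -0.31103 m/s.
|V_P| = √(V_Px² + V_Py²) = 1.4608 m/s.

1.46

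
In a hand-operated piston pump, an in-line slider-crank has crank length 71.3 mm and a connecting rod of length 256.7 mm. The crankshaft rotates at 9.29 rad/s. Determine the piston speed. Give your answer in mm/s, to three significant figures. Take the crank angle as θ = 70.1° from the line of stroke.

684

ω = 9.29 rad/s
For an in-line slider-crank, x = r cosθ + √(L² − r² sin²θ), so v = −rω sinθ·[1 + r cosθ/√(L² − r² sin²θ)].
With r = 0.0713 m, L = 0.2567 m, θ = 70.1°: √(L² − r² sin²θ) = 0.24779 m.
v = −0.0713·9.29·0.94029·[1 + 0.0713·0.34038/0.24779] = -0.68383 m/s.
|v| = 0.68383 m/s = 683.83 mm/s.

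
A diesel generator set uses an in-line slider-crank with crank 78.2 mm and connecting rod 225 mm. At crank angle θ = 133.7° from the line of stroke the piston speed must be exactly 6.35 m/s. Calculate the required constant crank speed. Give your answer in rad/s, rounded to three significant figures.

149

For an in-line slider-crank, |v_piston| = rω|sinθ|·[1 + r cosθ/√(L² − r² sin²θ)].
With r = 0.0782 m, L = 0.225 m, θ = 133.7°: the bracketed kinematic factor |dx/dθ| = 0.042511 m.
ω = v/|dx/dθ| = 6.35/0.042511 = 149.37 rad/s.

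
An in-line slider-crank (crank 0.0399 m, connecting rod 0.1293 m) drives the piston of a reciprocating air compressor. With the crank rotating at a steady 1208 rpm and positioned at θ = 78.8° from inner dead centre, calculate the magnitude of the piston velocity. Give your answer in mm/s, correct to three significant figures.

ω = 2π·1208/60 = 126.5 rad/s
For an in-line slider-crank, x = r cosθ + √(L² − r² sin²θ), so v = −rω sinθ·[1 + r cosθ/√(L² − r² sin²θ)].
With r = 0.0399 m, L = 0.1293 m, θ = 78.8°: √(L² − r² sin²θ) = 0.12323 m.
v = −0.0399·126.5·0.98096·[1 + 0.0399·0.19423/0.12323] = -5.2627 m/s.
|v| = 5.2627 m/s = 5262.7 mm/s.

5260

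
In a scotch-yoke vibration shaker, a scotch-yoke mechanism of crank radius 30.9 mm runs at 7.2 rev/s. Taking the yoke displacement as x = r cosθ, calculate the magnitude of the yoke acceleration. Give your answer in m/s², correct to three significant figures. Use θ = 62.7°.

29.0

ω = 45.24 rad/s (from 7.2 rev/s).
x = r cosθ ⇒ ẍ = −rω² cosθ (ω constant).
|a| = rω²|cosθ| = 0.0309·(45.24)²·|cos 62.7°| = 29.004 m/s².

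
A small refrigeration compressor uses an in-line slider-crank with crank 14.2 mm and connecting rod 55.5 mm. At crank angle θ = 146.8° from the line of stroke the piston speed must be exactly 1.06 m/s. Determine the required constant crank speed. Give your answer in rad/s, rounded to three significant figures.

174

For an in-line slider-crank, |v_piston| = rω|sinθ|·[1 + r cosθ/√(L² − r² sin²θ)].
With r = 0.0142 m, L = 0.0555 m, θ = 146.8°: the bracketed kinematic factor |dx/dθ| = 0.0060942 m.
ω = v/|dx/dθ| = 1.06/0.0060942 = 173.94 rad/s.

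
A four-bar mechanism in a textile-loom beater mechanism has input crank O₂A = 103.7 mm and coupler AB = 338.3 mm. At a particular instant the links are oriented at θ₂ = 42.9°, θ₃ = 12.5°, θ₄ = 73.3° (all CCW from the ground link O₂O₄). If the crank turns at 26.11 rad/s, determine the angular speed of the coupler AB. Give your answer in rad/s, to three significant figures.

4.64

ω₂ = 26.11 rad/s
Differentiating the loop-closure r₂e^{iθ₂}+r₃e^{iθ₃}=r₁+r₄e^{iθ₄} gives r₂ω₂e^{iθ₂}+r₃ω₃e^{iθ₃}=r₄ω₄e^{iθ₄}.
Eliminating the other unknown: ω₃ = r₂ω₂ sin(θ₄−θ₂) / [r₃ sin(θ₃−θ₄)].
Numerator sine = +0.50603; denominator sine = -0.87292.
Result = 0.1037·26.11·(+0.50603) / (0.3383·(-0.87292)) = -4.6397 rad/s; magnitude 4.6397 rad/s.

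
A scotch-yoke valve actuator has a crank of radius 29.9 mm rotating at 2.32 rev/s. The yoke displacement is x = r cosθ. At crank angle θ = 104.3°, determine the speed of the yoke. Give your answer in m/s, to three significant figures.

ω = 14.58 rad/s (from 2.32 rev/s).
x = r cosθ ⇒ ẋ = −rω sinθ.
|v| = rω|sinθ| = 0.0299·14.58·|sin 104.3°| = 0.42235 m/s.

0.422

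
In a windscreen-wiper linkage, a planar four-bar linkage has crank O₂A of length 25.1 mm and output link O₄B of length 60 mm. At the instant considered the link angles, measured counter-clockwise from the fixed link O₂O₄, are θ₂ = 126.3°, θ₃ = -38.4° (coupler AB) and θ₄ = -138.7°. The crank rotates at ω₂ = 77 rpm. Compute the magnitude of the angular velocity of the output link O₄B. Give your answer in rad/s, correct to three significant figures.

ω₂ = 8.063 rad/s (from 77 rpm).
Differentiating the loop-closure r₂e^{iθ₂}+r₃e^{iθ₃}=r₁+r₄e^{iθ₄} gives r₂ω₂e^{iθ₂}+r₃ω₃e^{iθ₃}=r₄ω₄e^{iθ₄}.
Eliminating the other unknown: ω₄ = r₂ω₂ sin(θ₂−θ₃) / [r₄ sin(θ₄−θ₃)].
Numerator sine = +0.26387; denominator sine = -0.98389.
Result = 0.0251·8.063·(+0.26387) / (0.06·(-0.98389)) = -0.90467 rad/s; magnitude 0.90467 rad/s.

0.905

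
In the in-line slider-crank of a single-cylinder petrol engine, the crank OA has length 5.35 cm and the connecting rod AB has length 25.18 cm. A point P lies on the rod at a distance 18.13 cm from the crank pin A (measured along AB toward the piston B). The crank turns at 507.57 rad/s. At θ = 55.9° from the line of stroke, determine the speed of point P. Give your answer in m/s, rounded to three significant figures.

24.8

ω = 507.6 rad/s.  Crank-pin speed |V_A| = rω = 27.155 m/s, perpendicular to OA.
Rod angle: sinφ = −(r/L) sinθ ⇒ φ = -10.133°; ω_rod = −rω cosθ/√(L²−r²sin²θ) = -61.419 rad/s.
V_P = V_A + ω_rod × AP, with AP = 0.1813 m along the rod.
Components: V_Px = −rω sinθ − a·ω_rod·sinφ = -24.445 m/s;  V_Py = rω cosθ + a·ω_rod·cosφ = +4.2625 m/s.
|V_P| = √(V_Px² + V_Py²) = 24.814 m/s.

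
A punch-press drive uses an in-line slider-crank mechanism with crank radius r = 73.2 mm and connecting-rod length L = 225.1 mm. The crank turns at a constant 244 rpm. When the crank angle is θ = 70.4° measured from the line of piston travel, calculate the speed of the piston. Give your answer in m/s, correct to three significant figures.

1.96

ω = 2π·244/60 = 25.55 rad/s
For an in-line slider-crank, x = r cosθ + √(L² − r² sin²θ), so v = −rω sinθ·[1 + r cosθ/√(L² − r² sin²θ)].
With r = 0.0732 m, L = 0.2251 m, θ = 70.4°: √(L² − r² sin²θ) = 0.21428 m.
v = −0.0732·25.55·0.94206·[1 + 0.0732·0.33545/0.21428] = -1.9639 m/s.
|v| = 1.9639 m/s.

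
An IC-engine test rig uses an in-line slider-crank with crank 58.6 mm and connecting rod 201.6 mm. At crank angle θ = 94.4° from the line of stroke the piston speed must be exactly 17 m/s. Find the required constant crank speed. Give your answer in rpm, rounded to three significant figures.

2840

For an in-line slider-crank, |v_piston| = rω|sinθ|·[1 + r cosθ/√(L² − r² sin²θ)].
With r = 0.0586 m, L = 0.2016 m, θ = 94.4°: the bracketed kinematic factor |dx/dθ| = 0.057066 m.
ω = v/|dx/dθ| = 17/0.057066 = 297.9 rad/s.
N = 60ω/(2π) = 2844.7 rpm.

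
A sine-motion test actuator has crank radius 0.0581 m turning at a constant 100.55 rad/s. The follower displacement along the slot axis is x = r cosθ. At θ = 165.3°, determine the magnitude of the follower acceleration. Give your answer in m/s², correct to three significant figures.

568

ω = 100.5 rad/s
x = r cosθ ⇒ ẍ = −rω² cosθ (ω constant).
|a| = rω²|cosθ| = 0.0581·(100.5)²·|cos 165.3°| = 568.18 m/s².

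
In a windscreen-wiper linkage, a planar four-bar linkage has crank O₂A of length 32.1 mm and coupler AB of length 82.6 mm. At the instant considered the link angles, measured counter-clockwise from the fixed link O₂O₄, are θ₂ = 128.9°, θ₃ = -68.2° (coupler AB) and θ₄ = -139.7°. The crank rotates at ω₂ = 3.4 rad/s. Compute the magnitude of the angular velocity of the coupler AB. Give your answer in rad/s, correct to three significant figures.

ω₂ = 3.4 rad/s
Differentiating the loop-closure r₂e^{iθ₂}+r₃e^{iθ₃}=r₁+r₄e^{iθ₄} gives r₂ω₂e^{iθ₂}+r₃ω₃e^{iθ₃}=r₄ω₄e^{iθ₄}.
Eliminating the other unknown: ω₃ = r₂ω₂ sin(θ₄−θ₂) / [r₃ sin(θ₃−θ₄)].
Numerator sine = +0.99970; denominator sine = +0.94832.
Result = 0.0321·3.4·(+0.99970) / (0.0826·(+0.94832)) = +1.3929 rad/s; magnitude 1.3929 rad/s.

1.39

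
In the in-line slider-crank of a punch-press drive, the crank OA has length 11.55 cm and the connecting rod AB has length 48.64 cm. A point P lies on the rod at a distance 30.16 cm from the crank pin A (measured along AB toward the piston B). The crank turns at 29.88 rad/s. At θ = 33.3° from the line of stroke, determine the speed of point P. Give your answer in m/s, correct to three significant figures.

2.40

ω = 29.88 rad/s.  Crank-pin speed |V_A| = rω = 3.4511 m/s, perpendicular to OA.
Rod angle: sinφ = −(r/L) sinθ ⇒ φ = -7.491°; ω_rod = −rω cosθ/√(L²−r²sin²θ) = -5.9813 rad/s.
V_P = V_A + ω_rod × AP, with AP = 0.3016 m along the rod.
Components: V_Px = −rω sinθ − a·ω_rod·sinφ = -2.1299 m/s;  V_Py = rω cosθ + a·ω_rod·cosφ = +1.0959 m/s.
|V_P| = √(V_Px² + V_Py²) = 2.3953 m/s.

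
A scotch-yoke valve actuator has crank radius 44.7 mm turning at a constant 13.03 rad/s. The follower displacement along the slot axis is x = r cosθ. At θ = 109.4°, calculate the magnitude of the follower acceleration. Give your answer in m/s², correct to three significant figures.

2.52

ω = 13.03 rad/s
x = r cosθ ⇒ ẍ = −rω² cosθ (ω constant).
|a| = rω²|cosθ| = 0.0447·(13.03)²·|cos 109.4°| = 2.5208 m/s².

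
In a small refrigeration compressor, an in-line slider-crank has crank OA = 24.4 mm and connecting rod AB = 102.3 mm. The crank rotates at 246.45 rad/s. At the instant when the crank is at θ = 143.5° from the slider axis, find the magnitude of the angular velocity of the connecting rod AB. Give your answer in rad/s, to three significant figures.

ω = 246.4 rad/s
The rod makes angle φ with the slider axis where L sinφ = r sinθ; differentiating, L cosφ·φ̇ = r ω cosθ.
L cosφ = √(L² − r² sin²θ) = 0.10127 m.
|ω_rod| = r ω |cosθ| / √(L² − r² sin²θ) = 0.0244·246.4·0.80386/0.10127 = 47.735 rad/s.

47.7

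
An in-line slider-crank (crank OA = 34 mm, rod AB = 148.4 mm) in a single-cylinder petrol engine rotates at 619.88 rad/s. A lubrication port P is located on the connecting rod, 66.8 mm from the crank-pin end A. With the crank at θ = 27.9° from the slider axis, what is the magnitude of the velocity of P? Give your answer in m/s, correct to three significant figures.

ω = 619.9 rad/s.  Crank-pin speed |V_A| = rω = 21.076 m/s, perpendicular to OA.
Rod angle: sinφ = −(r/L) sinθ ⇒ φ = -6.154°; ω_rod = −rω cosθ/√(L²−r²sin²θ) = -126.24 rad/s.
V_P = V_A + ω_rod × AP, with AP = 0.0668 m along the rod.
Components: V_Px = −rω sinθ − a·ω_rod·sinφ = -10.766 m/s;  V_Py = rω cosθ + a·ω_rod·cosφ = +10.242 m/s.
|V_P| = √(V_Px² + V_Py²) = 14.86 m/s.

14.9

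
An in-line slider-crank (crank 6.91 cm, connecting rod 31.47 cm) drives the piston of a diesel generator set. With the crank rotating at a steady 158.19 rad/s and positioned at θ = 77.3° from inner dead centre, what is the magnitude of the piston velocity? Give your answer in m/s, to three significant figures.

ω = 158.2 rad/s
For an in-line slider-crank, x = r cosθ + √(L² − r² sin²θ), so v = −rω sinθ·[1 + r cosθ/√(L² − r² sin²θ)].
With r = 0.0691 m, L = 0.3147 m, θ = 77.3°: √(L² − r² sin²θ) = 0.3074 m.
v = −0.0691·158.2·0.97553·[1 + 0.0691·0.21985/0.3074] = -11.19 m/s.
|v| = 11.19 m/s.

11.2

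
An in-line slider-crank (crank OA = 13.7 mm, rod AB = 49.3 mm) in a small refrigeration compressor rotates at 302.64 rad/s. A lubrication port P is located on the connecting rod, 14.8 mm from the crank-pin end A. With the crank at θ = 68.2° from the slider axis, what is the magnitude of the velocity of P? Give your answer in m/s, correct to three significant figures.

4.12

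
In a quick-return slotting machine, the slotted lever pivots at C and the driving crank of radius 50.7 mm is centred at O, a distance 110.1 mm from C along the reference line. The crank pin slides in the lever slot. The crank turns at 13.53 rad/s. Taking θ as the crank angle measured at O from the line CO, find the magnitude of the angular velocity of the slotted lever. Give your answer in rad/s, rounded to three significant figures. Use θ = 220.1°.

3.74

ω = 13.53 rad/s
Crank pin A relative to C: A = (d + r cosθ, r sinθ); lever angle φ = atan2(r sinθ, d + r cosθ).
Differentiating tanφ: φ̇ = rω(d cosθ + r)/(d² + r² + 2dr cosθ).
d² + r² + 2dr cosθ = |CA|² = 0.00615281 m²;  d cosθ + r = -0.033518 m.
|ω_lever| = |0.0507·13.53·-0.033518| / 0.00615281 = 3.7369 rad/s.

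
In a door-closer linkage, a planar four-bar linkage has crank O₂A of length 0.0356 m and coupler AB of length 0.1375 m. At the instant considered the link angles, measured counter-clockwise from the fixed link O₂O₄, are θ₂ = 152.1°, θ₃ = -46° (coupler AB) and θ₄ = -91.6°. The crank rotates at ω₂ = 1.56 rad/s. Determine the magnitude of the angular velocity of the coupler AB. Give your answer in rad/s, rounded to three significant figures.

ω₂ = 1.56 rad/s
Differentiating the loop-closure r₂e^{iθ₂}+r₃e^{iθ₃}=r₁+r₄e^{iθ₄} gives r₂ω₂e^{iθ₂}+r₃ω₃e^{iθ₃}=r₄ω₄e^{iθ₄}.
Eliminating the other unknown: ω₃ = r₂ω₂ sin(θ₄−θ₂) / [r₃ sin(θ₃−θ₄)].
Numerator sine = +0.89649; denominator sine = +0.71447.
Result = 0.0356·1.56·(+0.89649) / (0.1375·(+0.71447)) = +0.50679 rad/s; magnitude 0.50679 rad/s.

0.507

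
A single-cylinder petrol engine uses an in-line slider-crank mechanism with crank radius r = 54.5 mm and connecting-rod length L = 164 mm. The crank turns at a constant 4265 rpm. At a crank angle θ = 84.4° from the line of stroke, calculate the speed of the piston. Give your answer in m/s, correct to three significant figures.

ω = 2π·4265/60 = 446.6 rad/s
For an in-line slider-crank, x = r cosθ + √(L² − r² sin²θ), so v = −rω sinθ·[1 + r cosθ/√(L² − r² sin²θ)].
With r = 0.0545 m, L = 0.164 m, θ = 84.4°: √(L² − r² sin²θ) = 0.15477 m.
v = −0.0545·446.6·0.99523·[1 + 0.0545·0.09758/0.15477] = -25.058 m/s.
|v| = 25.058 m/s.

25.1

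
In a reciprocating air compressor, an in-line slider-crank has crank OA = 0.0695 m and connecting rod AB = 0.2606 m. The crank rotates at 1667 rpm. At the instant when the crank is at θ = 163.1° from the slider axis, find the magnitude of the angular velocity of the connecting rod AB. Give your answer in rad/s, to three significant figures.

ω = 174.6 rad/s (converted from 1667 rpm).
The rod makes angle φ with the slider axis where L sinφ = r sinθ; differentiating, L cosφ·φ̇ = r ω cosθ.
L cosφ = √(L² − r² sin²θ) = 0.25982 m.
|ω_rod| = r ω |cosθ| / √(L² − r² sin²θ) = 0.0695·174.6·0.95681/0.25982 = 44.68 rad/s.

44.7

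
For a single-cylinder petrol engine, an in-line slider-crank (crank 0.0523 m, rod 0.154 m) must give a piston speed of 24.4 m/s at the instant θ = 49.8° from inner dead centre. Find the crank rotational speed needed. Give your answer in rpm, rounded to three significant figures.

4750

For an in-line slider-crank, |v_piston| = rω|sinθ|·[1 + r cosθ/√(L² − r² sin²θ)].
With r = 0.0523 m, L = 0.154 m, θ = 49.8°: the bracketed kinematic factor |dx/dθ| = 0.049013 m.
ω = v/|dx/dθ| = 24.4/0.049013 = 497.82 rad/s.
N = 60ω/(2π) = 4753.9 rpm.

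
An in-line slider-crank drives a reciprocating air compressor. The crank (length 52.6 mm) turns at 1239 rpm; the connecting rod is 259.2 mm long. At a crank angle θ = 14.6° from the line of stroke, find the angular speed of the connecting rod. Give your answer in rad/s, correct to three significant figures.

25.5

ω = 129.7 rad/s (converted from 1239 rpm).
The rod makes angle φ with the slider axis where L sinφ = r sinθ; differentiating, L cosφ·φ̇ = r ω cosθ.
L cosφ = √(L² − r² sin²θ) = 0.25886 m.
|ω_rod| = r ω |cosθ| / √(L² − r² sin²θ) = 0.0526·129.7·0.96771/0.25886 = 25.513 rad/s.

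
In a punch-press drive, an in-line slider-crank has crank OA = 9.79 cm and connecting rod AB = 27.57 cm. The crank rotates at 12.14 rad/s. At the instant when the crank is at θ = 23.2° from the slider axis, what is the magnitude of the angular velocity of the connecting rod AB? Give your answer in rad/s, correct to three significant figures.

ω = 12.14 rad/s
The rod makes angle φ with the slider axis where L sinφ = r sinθ; differentiating, L cosφ·φ̇ = r ω cosθ.
L cosφ = √(L² − r² sin²θ) = 0.27299 m.
|ω_rod| = r ω |cosθ| / √(L² − r² sin²θ) = 0.0979·12.14·0.91914/0.27299 = 4.0016 rad/s.

4.00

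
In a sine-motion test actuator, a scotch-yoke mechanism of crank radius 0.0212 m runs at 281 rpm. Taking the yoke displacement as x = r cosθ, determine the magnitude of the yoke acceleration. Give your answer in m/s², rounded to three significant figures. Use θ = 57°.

10.00

ω = 29.43 rad/s (from 281 rpm).
x = r cosθ ⇒ ẍ = −rω² cosθ (ω constant).
|a| = rω²|cosθ| = 0.0212·(29.43)²·|cos 57°| = 9.998 m/s².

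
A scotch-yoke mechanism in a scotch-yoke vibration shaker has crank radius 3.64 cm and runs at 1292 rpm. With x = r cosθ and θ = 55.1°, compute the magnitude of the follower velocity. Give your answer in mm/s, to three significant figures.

4040

ω = 135.3 rad/s (from 1292 rpm).
x = r cosθ ⇒ ẋ = −rω sinθ.
|v| = rω|sinθ| = 0.0364·135.3·|sin 55.1°| = 4.0391 m/s = 4039.1 mm/s.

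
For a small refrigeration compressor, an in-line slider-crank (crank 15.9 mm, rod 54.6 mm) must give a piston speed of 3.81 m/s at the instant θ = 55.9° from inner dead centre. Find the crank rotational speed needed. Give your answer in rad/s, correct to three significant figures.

248

For an in-line slider-crank, |v_piston| = rω|sinθ|·[1 + r cosθ/√(L² − r² sin²θ)].
With r = 0.0159 m, L = 0.0546 m, θ = 55.9°: the bracketed kinematic factor |dx/dθ| = 0.015381 m.
ω = v/|dx/dθ| = 3.81/0.015381 = 247.71 rad/s.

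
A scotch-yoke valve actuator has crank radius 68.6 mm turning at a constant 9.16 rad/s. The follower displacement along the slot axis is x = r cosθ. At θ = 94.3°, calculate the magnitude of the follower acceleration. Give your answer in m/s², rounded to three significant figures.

ω = 9.16 rad/s
x = r cosθ ⇒ ẍ = −rω² cosθ (ω constant).
|a| = rω²|cosθ| = 0.0686·(9.16)²·|cos 94.3°| = 0.43157 m/s².

0.432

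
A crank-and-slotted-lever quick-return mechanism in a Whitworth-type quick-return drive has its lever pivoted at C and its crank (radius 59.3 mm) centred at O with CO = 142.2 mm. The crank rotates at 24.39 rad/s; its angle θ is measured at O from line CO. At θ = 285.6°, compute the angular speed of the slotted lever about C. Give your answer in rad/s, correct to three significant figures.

ω = 24.39 rad/s
Crank pin A relative to C: A = (d + r cosθ, r sinθ); lever angle φ = atan2(r sinθ, d + r cosθ).
Differentiating tanφ: φ̇ = rω(d cosθ + r)/(d² + r² + 2dr cosθ).
d² + r² + 2dr cosθ = |CA|² = 0.0282726 m²;  d cosθ + r = +0.09754 m.
|ω_lever| = |0.0593·24.39·+0.09754| / 0.0282726 = 4.9898 rad/s.

4.99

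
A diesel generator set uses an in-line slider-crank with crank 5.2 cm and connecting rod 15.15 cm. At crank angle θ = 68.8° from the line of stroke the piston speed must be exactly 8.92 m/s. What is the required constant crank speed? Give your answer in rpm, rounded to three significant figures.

1550

For an in-line slider-crank, |v_piston| = rω|sinθ|·[1 + r cosθ/√(L² − r² sin²θ)].
With r = 0.052 m, L = 0.1515 m, θ = 68.8°: the bracketed kinematic factor |dx/dθ| = 0.054832 m.
ω = v/|dx/dθ| = 8.92/0.054832 = 162.68 rad/s.
N = 60ω/(2π) = 1553.5 rpm.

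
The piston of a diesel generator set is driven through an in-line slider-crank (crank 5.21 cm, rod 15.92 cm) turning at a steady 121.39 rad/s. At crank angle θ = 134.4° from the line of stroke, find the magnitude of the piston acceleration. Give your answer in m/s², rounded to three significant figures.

535

ω = 121.4 rad/s
x(θ) = r cosθ + √(L² − r² sin²θ); with ω constant, a = ω²·d²x/dθ².
d²x/dθ² = −r cosθ − r²(cos2θ)/√u − r⁴ sin²2θ/(4u^{3/2}),  u = L² − r² sin²θ = 0.023959 m².
Substituting r = 0.0521 m, L = 0.1592 m, θ = 134.4°: d²x/dθ² = +0.036323 m.
a = ω²·d²x/dθ² = (121.4)²·(+0.036323) = +535.24 m/s²;  |a| = 535.24 m/s².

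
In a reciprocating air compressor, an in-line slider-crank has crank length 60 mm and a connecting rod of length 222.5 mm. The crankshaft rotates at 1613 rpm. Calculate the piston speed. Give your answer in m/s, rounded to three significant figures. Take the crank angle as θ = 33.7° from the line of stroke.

ω = 2π·1613/60 = 168.9 rad/s
For an in-line slider-crank, x = r cosθ + √(L² − r² sin²θ), so v = −rω sinθ·[1 + r cosθ/√(L² − r² sin²θ)].
With r = 0.06 m, L = 0.2225 m, θ = 33.7°: √(L² − r² sin²θ) = 0.22 m.
v = −0.06·168.9·0.55484·[1 + 0.06·0.83195/0.22] = -6.8991 m/s.
|v| = 6.8991 m/s.

6.90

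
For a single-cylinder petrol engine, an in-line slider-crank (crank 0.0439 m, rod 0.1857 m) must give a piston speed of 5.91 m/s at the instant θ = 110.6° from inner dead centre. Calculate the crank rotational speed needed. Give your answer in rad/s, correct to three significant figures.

For an in-line slider-crank, |v_piston| = rω|sinθ|·[1 + r cosθ/√(L² − r² sin²θ)].
With r = 0.0439 m, L = 0.1857 m, θ = 110.6°: the bracketed kinematic factor |dx/dθ| = 0.037588 m.
ω = v/|dx/dθ| = 5.91/0.037588 = 157.23 rad/s.

157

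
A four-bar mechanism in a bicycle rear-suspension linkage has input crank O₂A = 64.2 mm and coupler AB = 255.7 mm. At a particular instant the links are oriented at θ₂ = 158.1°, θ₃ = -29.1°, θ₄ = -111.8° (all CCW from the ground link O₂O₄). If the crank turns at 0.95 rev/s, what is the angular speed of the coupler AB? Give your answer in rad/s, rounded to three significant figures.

1.51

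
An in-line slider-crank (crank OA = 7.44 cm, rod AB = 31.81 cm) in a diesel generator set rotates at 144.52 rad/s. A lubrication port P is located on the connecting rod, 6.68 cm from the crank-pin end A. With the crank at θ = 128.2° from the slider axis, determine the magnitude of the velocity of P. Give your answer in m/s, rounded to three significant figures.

9.73

ω = 144.5 rad/s.  Crank-pin speed |V_A| = rω = 10.752 m/s, perpendicular to OA.
Rod angle: sinφ = −(r/L) sinθ ⇒ φ = -10.591°; ω_rod = −rω cosθ/√(L²−r²sin²θ) = +21.265 rad/s.
V_P = V_A + ω_rod × AP, with AP = 0.0668 m along the rod.
Components: V_Px = −rω sinθ − a·ω_rod·sinφ = -8.1887 m/s;  V_Py = rω cosθ + a·ω_rod·cosφ = -5.253 m/s.
|V_P| = √(V_Px² + V_Py²) = 9.7287 m/s.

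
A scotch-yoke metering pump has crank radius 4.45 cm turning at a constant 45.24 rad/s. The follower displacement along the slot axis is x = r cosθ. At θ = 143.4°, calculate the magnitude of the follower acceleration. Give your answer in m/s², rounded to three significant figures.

ω = 45.24 rad/s
x = r cosθ ⇒ ẍ = −rω² cosθ (ω constant).
|a| = rω²|cosθ| = 0.0445·(45.24)²·|cos 143.4°| = 73.118 m/s².

73.1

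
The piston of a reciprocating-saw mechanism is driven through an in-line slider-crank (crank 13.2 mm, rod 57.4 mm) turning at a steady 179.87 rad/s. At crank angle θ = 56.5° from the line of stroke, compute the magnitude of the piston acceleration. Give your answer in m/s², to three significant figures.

ω = 179.9 rad/s
x(θ) = r cosθ + √(L² − r² sin²θ); with ω constant, a = ω²·d²x/dθ².
d²x/dθ² = −r cosθ − r²(cos2θ)/√u − r⁴ sin²2θ/(4u^{3/2}),  u = L² − r² sin²θ = 0.0031736 m².
Substituting r = 0.0132 m, L = 0.0574 m, θ = 56.5°: d²x/dθ² = -0.006113 m.
a = ω²·d²x/dθ² = (179.9)²·(-0.006113) = -197.78 m/s²;  |a| = 197.78 m/s².

198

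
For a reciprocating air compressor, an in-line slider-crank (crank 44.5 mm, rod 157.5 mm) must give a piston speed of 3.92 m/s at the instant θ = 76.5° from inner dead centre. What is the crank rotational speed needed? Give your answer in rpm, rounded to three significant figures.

For an in-line slider-crank, |v_piston| = rω|sinθ|·[1 + r cosθ/√(L² − r² sin²θ)].
With r = 0.0445 m, L = 0.1575 m, θ = 76.5°: the bracketed kinematic factor |dx/dθ| = 0.046239 m.
ω = v/|dx/dθ| = 3.92/0.046239 = 84.777 rad/s.
N = 60ω/(2π) = 809.57 rpm.

810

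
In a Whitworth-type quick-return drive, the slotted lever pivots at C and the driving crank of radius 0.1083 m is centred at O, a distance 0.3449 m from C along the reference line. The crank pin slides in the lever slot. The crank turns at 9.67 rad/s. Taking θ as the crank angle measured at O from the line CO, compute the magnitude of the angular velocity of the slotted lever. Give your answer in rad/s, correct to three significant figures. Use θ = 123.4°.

ω = 9.67 rad/s
Crank pin A relative to C: A = (d + r cosθ, r sinθ); lever angle φ = atan2(r sinθ, d + r cosθ).
Differentiating tanφ: φ̇ = rω(d cosθ + r)/(d² + r² + 2dr cosθ).
d² + r² + 2dr cosθ = |CA|² = 0.089561 m²;  d cosθ + r = -0.081561 m.
|ω_lever| = |0.1083·9.67·-0.081561| / 0.089561 = 0.95371 rad/s.

0.954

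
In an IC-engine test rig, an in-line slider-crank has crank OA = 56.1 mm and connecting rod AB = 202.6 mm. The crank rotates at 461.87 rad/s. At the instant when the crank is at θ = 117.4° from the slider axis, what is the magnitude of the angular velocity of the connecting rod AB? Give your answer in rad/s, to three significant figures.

ω = 461.9 rad/s
The rod makes angle φ with the slider axis where L sinφ = r sinθ; differentiating, L cosφ·φ̇ = r ω cosθ.
L cosφ = √(L² − r² sin²θ) = 0.19638 m.
|ω_rod| = r ω |cosθ| / √(L² − r² sin²θ) = 0.0561·461.9·0.46020/0.19638 = 60.719 rad/s.

60.7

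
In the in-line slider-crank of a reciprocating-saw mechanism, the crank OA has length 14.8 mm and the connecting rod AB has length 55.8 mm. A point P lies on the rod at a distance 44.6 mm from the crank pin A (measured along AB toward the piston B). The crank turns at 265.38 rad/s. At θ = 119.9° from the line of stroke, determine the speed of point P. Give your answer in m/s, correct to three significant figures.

3.06

ω = 265.4 rad/s.  Crank-pin speed |V_A| = rω = 3.9276 m/s, perpendicular to OA.
Rod angle: sinφ = −(r/L) sinθ ⇒ φ = -13.293°; ω_rod = −rω cosθ/√(L²−r²sin²θ) = +36.053 rad/s.
V_P = V_A + ω_rod × AP, with AP = 0.0446 m along the rod.
Components: V_Px = −rω sinθ − a·ω_rod·sinφ = -3.0351 m/s;  V_Py = rω cosθ + a·ω_rod·cosφ = -0.39298 m/s.
|V_P| = √(V_Px² + V_Py²) = 3.0605 m/s.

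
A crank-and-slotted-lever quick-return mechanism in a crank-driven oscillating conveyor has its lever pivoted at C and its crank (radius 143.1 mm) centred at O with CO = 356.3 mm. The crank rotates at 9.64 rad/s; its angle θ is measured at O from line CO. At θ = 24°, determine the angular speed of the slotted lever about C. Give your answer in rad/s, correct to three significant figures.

2.69

ω = 9.64 rad/s
Crank pin A relative to C: A = (d + r cosθ, r sinθ); lever angle φ = atan2(r sinθ, d + r cosθ).
Differentiating tanφ: φ̇ = rω(d cosθ + r)/(d² + r² + 2dr cosθ).
d² + r² + 2dr cosθ = |CA|² = 0.240584 m²;  d cosθ + r = +0.4686 m.
|ω_lever| = |0.1431·9.64·+0.4686| / 0.240584 = 2.6869 rad/s.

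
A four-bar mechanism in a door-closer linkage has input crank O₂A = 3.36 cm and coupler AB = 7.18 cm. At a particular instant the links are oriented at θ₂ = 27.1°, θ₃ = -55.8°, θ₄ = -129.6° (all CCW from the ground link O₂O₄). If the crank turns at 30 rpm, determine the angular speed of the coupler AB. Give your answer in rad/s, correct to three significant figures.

ω₂ = 3.142 rad/s (from 30 rpm).
Differentiating the loop-closure r₂e^{iθ₂}+r₃e^{iθ₃}=r₁+r₄e^{iθ₄} gives r₂ω₂e^{iθ₂}+r₃ω₃e^{iθ₃}=r₄ω₄e^{iθ₄}.
Eliminating the other unknown: ω₃ = r₂ω₂ sin(θ₄−θ₂) / [r₃ sin(θ₃−θ₄)].
Numerator sine = -0.39555; denominator sine = +0.96029.
Result = 0.0336·3.142·(-0.39555) / (0.0718·(+0.96029)) = -0.60556 rad/s; magnitude 0.60556 rad/s.

0.606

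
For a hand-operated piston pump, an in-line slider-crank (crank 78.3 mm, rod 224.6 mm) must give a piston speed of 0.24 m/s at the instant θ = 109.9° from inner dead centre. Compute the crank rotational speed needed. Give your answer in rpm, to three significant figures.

35.6

For an in-line slider-crank, |v_piston| = rω|sinθ|·[1 + r cosθ/√(L² − r² sin²θ)].
With r = 0.0783 m, L = 0.2246 m, θ = 109.9°: the bracketed kinematic factor |dx/dθ| = 0.064377 m.
ω = v/|dx/dθ| = 0.24/0.064377 = 3.728 rad/s.
N = 60ω/(2π) = 35.6 rpm.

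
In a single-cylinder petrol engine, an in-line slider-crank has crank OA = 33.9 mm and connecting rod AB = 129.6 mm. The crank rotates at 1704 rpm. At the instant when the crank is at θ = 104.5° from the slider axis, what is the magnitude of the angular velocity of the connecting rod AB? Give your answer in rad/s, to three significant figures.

ω = 178.4 rad/s (converted from 1704 rpm).
The rod makes angle φ with the slider axis where L sinφ = r sinθ; differentiating, L cosφ·φ̇ = r ω cosθ.
L cosφ = √(L² − r² sin²θ) = 0.12538 m.
|ω_rod| = r ω |cosθ| / √(L² − r² sin²θ) = 0.0339·178.4·0.25038/0.12538 = 12.081 rad/s.

12.1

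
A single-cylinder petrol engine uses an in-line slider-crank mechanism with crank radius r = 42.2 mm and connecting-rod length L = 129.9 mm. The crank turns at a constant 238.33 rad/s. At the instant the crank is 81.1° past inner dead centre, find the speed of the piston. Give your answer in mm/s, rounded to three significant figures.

10500

ω = 238.3 rad/s
For an in-line slider-crank, x = r cosθ + √(L² − r² sin²θ), so v = −rω sinθ·[1 + r cosθ/√(L² − r² sin²θ)].
With r = 0.0422 m, L = 0.1299 m, θ = 81.1°: √(L² − r² sin²θ) = 0.12303 m.
v = −0.0422·238.3·0.98796·[1 + 0.0422·0.15471/0.12303] = -10.464 m/s.
|v| = 10.464 m/s = 10464 mm/s.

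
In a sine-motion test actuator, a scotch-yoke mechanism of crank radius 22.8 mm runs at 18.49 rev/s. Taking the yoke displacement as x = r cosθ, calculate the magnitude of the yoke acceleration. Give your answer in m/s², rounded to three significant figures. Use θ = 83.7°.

33.8

ω = 116.2 rad/s (from 18.49 rev/s).
x = r cosθ ⇒ ẍ = −rω² cosθ (ω constant).
|a| = rω²|cosθ| = 0.0228·(116.2)²·|cos 83.7°| = 33.768 m/s².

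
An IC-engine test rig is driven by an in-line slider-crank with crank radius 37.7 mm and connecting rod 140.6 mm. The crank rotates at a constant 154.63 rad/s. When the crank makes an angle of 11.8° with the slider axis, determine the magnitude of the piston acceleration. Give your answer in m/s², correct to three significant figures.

ω = 154.6 rad/s
x(θ) = r cosθ + √(L² − r² sin²θ); with ω constant, a = ω²·d²x/dθ².
d²x/dθ² = −r cosθ − r²(cos2θ)/√u − r⁴ sin²2θ/(4u^{3/2}),  u = L² − r² sin²θ = 0.0197089 m².
Substituting r = 0.0377 m, L = 0.1406 m, θ = 11.8°: d²x/dθ² = -0.04621 m.
a = ω²·d²x/dθ² = (154.6)²·(-0.04621) = -1104.9 m/s²;  |a| = 1104.9 m/s².

1100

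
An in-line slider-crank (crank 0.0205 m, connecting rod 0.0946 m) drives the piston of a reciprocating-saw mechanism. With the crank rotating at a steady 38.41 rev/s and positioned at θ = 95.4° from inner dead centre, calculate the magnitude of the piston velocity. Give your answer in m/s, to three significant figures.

4.82

ω = 2π·38.4 = 241.3 rad/s
For an in-line slider-crank, x = r cosθ + √(L² − r² sin²θ), so v = −rω sinθ·[1 + r cosθ/√(L² − r² sin²θ)].
With r = 0.0205 m, L = 0.0946 m, θ = 95.4°: √(L² − r² sin²θ) = 0.092372 m.
v = −0.0205·241.3·0.99556·[1 + 0.0205·-0.09411/0.092372] = -4.8226 m/s.
|v| = 4.8226 m/s.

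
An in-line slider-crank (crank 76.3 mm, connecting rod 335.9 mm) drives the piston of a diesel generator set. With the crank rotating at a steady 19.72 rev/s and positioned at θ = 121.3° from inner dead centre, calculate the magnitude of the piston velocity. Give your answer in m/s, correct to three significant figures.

ω = 2π·19.7 = 123.9 rad/s
For an in-line slider-crank, x = r cosθ + √(L² − r² sin²θ), so v = −rω sinθ·[1 + r cosθ/√(L² − r² sin²θ)].
With r = 0.0763 m, L = 0.3359 m, θ = 121.3°: √(L² − r² sin²θ) = 0.32951 m.
v = −0.0763·123.9·0.85446·[1 + 0.0763·-0.51952/0.32951] = -7.1062 m/s.
|v| = 7.1062 m/s.

7.11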